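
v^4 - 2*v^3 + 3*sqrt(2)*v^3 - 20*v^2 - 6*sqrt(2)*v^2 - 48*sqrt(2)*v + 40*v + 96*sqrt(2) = (v - 2)*(v - 3*sqrt(2))*(v + 2*sqrt(2))*(v + 4*sqrt(2))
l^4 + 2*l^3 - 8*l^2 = l^2*(l - 2)*(l + 4)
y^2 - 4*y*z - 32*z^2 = (y - 8*z)*(y + 4*z)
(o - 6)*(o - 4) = o^2 - 10*o + 24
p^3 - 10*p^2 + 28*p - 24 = (p - 6)*(p - 2)^2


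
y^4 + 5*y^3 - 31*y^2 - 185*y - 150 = (y - 6)*(y + 1)*(y + 5)^2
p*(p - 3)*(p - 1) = p^3 - 4*p^2 + 3*p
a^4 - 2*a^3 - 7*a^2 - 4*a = a*(a - 4)*(a + 1)^2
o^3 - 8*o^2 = o^2*(o - 8)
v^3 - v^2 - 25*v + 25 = (v - 5)*(v - 1)*(v + 5)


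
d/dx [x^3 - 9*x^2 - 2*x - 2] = 3*x^2 - 18*x - 2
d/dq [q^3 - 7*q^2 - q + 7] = 3*q^2 - 14*q - 1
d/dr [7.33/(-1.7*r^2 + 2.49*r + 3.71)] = (24.922*r - 18.2517)/(-1.7*r^2 + 2.49*r + 3.71)^2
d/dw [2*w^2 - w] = 4*w - 1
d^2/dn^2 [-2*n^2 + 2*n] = -4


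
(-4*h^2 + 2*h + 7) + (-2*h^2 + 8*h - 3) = -6*h^2 + 10*h + 4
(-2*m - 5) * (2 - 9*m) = 18*m^2 + 41*m - 10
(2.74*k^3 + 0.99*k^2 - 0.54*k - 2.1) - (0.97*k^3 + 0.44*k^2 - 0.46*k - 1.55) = 1.77*k^3 + 0.55*k^2 - 0.08*k - 0.55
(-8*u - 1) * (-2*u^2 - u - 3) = 16*u^3 + 10*u^2 + 25*u + 3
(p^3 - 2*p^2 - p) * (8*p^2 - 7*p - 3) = 8*p^5 - 23*p^4 + 3*p^3 + 13*p^2 + 3*p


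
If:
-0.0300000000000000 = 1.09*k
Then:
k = -0.03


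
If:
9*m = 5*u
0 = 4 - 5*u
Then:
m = 4/9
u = 4/5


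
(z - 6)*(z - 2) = z^2 - 8*z + 12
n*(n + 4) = n^2 + 4*n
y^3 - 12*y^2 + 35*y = y*(y - 7)*(y - 5)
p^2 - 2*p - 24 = (p - 6)*(p + 4)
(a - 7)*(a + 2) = a^2 - 5*a - 14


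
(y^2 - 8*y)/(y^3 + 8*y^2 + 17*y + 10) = y*(y - 8)/(y^3 + 8*y^2 + 17*y + 10)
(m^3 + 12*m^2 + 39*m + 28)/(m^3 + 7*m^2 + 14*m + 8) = (m + 7)/(m + 2)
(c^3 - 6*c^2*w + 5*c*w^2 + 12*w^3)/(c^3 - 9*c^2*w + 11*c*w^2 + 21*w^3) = (-c + 4*w)/(-c + 7*w)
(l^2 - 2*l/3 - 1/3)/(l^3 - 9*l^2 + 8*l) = (l + 1/3)/(l*(l - 8))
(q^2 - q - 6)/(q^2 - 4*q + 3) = (q + 2)/(q - 1)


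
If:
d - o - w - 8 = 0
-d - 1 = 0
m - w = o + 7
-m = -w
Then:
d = -1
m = -2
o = -7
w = -2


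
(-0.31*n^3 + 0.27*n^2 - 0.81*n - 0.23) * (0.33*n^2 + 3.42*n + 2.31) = -0.1023*n^5 - 0.9711*n^4 - 0.06*n^3 - 2.2224*n^2 - 2.6577*n - 0.5313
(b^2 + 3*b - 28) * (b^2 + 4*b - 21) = b^4 + 7*b^3 - 37*b^2 - 175*b + 588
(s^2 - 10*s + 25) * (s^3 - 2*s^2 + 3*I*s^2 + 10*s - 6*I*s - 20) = s^5 - 12*s^4 + 3*I*s^4 + 55*s^3 - 36*I*s^3 - 170*s^2 + 135*I*s^2 + 450*s - 150*I*s - 500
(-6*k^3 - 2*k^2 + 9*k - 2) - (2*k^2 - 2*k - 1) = -6*k^3 - 4*k^2 + 11*k - 1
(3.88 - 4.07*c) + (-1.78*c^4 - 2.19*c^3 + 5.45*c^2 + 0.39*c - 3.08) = -1.78*c^4 - 2.19*c^3 + 5.45*c^2 - 3.68*c + 0.8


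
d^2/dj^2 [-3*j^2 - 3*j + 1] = -6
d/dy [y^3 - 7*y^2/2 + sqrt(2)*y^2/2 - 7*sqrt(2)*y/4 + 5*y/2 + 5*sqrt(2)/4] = 3*y^2 - 7*y + sqrt(2)*y - 7*sqrt(2)/4 + 5/2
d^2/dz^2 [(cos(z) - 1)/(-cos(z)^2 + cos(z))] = (cos(z)^2 - 2)/cos(z)^3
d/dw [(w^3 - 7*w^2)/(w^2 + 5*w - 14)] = w*(w^3 + 10*w^2 - 77*w + 196)/(w^4 + 10*w^3 - 3*w^2 - 140*w + 196)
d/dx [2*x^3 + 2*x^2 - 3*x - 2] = 6*x^2 + 4*x - 3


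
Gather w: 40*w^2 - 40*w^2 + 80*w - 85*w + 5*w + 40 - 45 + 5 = 0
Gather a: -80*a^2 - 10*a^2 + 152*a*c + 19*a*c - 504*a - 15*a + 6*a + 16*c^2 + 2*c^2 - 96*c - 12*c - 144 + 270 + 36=-90*a^2 + a*(171*c - 513) + 18*c^2 - 108*c + 162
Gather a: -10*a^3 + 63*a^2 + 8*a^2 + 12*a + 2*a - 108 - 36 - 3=-10*a^3 + 71*a^2 + 14*a - 147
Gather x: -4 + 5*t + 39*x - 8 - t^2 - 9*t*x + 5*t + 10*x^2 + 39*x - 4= -t^2 + 10*t + 10*x^2 + x*(78 - 9*t) - 16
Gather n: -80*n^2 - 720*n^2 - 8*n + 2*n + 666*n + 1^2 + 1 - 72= -800*n^2 + 660*n - 70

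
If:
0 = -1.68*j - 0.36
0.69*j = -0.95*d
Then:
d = 0.16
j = -0.21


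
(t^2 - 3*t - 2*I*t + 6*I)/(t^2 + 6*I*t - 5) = (t^2 - 3*t - 2*I*t + 6*I)/(t^2 + 6*I*t - 5)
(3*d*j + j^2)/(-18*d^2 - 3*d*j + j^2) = -j/(6*d - j)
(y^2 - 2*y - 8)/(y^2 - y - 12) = (y + 2)/(y + 3)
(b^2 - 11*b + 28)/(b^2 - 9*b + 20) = (b - 7)/(b - 5)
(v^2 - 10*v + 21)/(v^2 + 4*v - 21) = (v - 7)/(v + 7)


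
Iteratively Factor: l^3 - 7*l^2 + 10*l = (l)*(l^2 - 7*l + 10) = l*(l - 5)*(l - 2)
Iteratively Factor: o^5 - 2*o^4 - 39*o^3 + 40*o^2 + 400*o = (o + 4)*(o^4 - 6*o^3 - 15*o^2 + 100*o) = o*(o + 4)*(o^3 - 6*o^2 - 15*o + 100) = o*(o - 5)*(o + 4)*(o^2 - o - 20) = o*(o - 5)^2*(o + 4)*(o + 4)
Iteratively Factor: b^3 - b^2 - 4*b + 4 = (b - 1)*(b^2 - 4) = (b - 1)*(b + 2)*(b - 2)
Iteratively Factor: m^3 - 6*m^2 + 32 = (m - 4)*(m^2 - 2*m - 8) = (m - 4)^2*(m + 2)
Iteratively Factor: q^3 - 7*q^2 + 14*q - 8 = (q - 4)*(q^2 - 3*q + 2) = (q - 4)*(q - 1)*(q - 2)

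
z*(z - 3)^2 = z^3 - 6*z^2 + 9*z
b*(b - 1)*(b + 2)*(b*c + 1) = b^4*c + b^3*c + b^3 - 2*b^2*c + b^2 - 2*b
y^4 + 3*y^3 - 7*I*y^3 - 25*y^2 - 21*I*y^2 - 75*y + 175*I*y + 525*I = (y - 5)*(y + 3)*(y + 5)*(y - 7*I)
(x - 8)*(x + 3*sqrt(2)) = x^2 - 8*x + 3*sqrt(2)*x - 24*sqrt(2)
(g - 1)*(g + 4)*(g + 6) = g^3 + 9*g^2 + 14*g - 24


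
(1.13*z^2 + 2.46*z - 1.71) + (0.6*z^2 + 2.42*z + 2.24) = 1.73*z^2 + 4.88*z + 0.53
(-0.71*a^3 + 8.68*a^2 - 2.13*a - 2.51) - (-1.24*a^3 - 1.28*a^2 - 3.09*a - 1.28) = 0.53*a^3 + 9.96*a^2 + 0.96*a - 1.23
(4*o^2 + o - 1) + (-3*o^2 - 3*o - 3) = o^2 - 2*o - 4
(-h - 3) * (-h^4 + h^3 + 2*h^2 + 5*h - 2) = h^5 + 2*h^4 - 5*h^3 - 11*h^2 - 13*h + 6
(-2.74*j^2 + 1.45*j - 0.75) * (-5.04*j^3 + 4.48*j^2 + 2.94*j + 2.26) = 13.8096*j^5 - 19.5832*j^4 + 2.2204*j^3 - 5.2894*j^2 + 1.072*j - 1.695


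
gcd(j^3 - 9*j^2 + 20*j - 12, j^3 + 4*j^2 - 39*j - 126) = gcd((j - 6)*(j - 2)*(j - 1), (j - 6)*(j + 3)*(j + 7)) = j - 6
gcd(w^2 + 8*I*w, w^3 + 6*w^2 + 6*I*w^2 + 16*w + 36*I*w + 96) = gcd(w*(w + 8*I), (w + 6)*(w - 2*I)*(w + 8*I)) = w + 8*I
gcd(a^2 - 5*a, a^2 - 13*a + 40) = a - 5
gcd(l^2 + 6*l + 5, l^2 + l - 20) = l + 5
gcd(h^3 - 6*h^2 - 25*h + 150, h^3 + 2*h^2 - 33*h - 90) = h^2 - h - 30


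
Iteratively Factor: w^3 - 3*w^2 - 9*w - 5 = (w - 5)*(w^2 + 2*w + 1) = (w - 5)*(w + 1)*(w + 1)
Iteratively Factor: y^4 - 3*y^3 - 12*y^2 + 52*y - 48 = (y - 2)*(y^3 - y^2 - 14*y + 24) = (y - 2)*(y + 4)*(y^2 - 5*y + 6) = (y - 2)^2*(y + 4)*(y - 3)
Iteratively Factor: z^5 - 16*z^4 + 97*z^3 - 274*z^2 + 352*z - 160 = (z - 4)*(z^4 - 12*z^3 + 49*z^2 - 78*z + 40) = (z - 4)*(z - 1)*(z^3 - 11*z^2 + 38*z - 40) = (z - 4)*(z - 2)*(z - 1)*(z^2 - 9*z + 20) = (z - 5)*(z - 4)*(z - 2)*(z - 1)*(z - 4)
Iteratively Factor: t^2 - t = (t)*(t - 1)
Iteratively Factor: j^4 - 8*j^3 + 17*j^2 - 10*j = (j - 2)*(j^3 - 6*j^2 + 5*j) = j*(j - 2)*(j^2 - 6*j + 5) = j*(j - 5)*(j - 2)*(j - 1)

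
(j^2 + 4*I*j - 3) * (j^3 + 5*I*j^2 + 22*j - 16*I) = j^5 + 9*I*j^4 - j^3 + 57*I*j^2 - 2*j + 48*I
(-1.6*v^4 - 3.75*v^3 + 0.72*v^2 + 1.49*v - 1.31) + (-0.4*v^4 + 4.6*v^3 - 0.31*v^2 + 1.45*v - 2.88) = -2.0*v^4 + 0.85*v^3 + 0.41*v^2 + 2.94*v - 4.19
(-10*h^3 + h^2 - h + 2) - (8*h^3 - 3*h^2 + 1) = -18*h^3 + 4*h^2 - h + 1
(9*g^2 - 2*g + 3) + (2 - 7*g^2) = 2*g^2 - 2*g + 5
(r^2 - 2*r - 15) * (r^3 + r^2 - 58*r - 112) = r^5 - r^4 - 75*r^3 - 11*r^2 + 1094*r + 1680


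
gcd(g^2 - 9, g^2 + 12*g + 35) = 1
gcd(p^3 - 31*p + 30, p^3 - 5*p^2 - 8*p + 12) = p - 1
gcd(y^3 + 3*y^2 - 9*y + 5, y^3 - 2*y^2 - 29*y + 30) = y^2 + 4*y - 5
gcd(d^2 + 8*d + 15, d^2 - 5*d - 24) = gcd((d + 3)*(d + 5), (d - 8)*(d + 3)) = d + 3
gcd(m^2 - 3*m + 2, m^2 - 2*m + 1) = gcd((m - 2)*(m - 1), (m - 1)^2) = m - 1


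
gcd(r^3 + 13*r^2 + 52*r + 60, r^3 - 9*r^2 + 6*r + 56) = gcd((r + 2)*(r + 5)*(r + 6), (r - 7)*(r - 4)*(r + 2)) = r + 2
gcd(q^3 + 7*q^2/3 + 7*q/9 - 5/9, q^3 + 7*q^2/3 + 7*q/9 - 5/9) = q^3 + 7*q^2/3 + 7*q/9 - 5/9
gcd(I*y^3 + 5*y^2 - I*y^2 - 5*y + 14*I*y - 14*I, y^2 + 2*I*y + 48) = 1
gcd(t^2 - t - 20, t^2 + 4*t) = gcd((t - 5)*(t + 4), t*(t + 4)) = t + 4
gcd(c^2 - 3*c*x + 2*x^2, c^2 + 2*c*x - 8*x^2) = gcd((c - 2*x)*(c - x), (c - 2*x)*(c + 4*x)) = -c + 2*x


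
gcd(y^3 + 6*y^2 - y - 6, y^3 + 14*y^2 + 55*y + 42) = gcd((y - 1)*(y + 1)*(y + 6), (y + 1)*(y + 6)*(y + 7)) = y^2 + 7*y + 6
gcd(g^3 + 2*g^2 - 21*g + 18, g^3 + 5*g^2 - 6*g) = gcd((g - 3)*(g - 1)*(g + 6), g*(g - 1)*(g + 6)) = g^2 + 5*g - 6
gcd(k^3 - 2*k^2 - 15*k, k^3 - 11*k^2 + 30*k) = k^2 - 5*k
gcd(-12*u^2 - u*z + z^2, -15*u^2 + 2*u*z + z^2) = 1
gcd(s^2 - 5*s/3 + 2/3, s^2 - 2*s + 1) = s - 1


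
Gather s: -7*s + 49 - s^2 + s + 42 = -s^2 - 6*s + 91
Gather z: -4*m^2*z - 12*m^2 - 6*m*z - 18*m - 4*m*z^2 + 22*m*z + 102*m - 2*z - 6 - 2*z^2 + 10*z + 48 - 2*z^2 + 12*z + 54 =-12*m^2 + 84*m + z^2*(-4*m - 4) + z*(-4*m^2 + 16*m + 20) + 96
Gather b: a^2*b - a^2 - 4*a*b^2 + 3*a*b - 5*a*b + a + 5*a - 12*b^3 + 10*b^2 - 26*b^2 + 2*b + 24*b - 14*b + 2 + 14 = -a^2 + 6*a - 12*b^3 + b^2*(-4*a - 16) + b*(a^2 - 2*a + 12) + 16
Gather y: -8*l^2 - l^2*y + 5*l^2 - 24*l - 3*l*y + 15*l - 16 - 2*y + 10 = -3*l^2 - 9*l + y*(-l^2 - 3*l - 2) - 6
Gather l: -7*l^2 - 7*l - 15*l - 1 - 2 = -7*l^2 - 22*l - 3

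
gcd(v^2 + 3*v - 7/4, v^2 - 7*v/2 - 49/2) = v + 7/2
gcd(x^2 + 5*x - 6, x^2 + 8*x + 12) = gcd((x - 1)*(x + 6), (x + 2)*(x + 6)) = x + 6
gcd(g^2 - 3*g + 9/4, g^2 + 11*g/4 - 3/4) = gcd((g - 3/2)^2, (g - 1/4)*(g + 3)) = 1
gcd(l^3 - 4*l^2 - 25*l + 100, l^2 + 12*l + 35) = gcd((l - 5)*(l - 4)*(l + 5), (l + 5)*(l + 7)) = l + 5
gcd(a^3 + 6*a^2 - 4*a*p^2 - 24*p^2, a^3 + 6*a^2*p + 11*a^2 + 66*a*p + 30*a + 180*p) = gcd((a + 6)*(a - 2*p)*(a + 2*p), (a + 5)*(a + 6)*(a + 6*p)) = a + 6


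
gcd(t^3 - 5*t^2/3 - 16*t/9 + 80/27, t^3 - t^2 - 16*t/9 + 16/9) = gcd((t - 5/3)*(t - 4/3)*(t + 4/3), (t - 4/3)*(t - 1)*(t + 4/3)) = t^2 - 16/9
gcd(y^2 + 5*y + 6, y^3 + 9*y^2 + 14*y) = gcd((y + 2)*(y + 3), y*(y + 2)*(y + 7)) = y + 2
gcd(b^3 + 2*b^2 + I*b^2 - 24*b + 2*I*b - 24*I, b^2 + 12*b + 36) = b + 6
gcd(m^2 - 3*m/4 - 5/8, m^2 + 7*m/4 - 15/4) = m - 5/4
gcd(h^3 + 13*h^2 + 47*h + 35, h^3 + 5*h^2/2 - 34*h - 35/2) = h + 7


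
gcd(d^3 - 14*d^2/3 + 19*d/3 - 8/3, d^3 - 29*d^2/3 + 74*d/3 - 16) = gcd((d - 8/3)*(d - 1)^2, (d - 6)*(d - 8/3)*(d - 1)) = d^2 - 11*d/3 + 8/3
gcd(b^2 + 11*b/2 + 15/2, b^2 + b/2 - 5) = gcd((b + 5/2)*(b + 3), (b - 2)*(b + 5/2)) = b + 5/2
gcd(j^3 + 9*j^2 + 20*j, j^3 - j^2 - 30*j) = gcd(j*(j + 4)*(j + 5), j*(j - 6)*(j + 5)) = j^2 + 5*j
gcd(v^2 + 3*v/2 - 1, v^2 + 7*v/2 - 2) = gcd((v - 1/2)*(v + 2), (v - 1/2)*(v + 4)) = v - 1/2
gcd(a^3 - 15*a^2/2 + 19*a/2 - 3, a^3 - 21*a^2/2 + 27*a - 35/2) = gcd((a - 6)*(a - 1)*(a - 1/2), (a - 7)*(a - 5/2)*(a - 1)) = a - 1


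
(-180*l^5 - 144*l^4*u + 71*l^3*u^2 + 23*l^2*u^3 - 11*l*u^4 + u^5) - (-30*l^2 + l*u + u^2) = -180*l^5 - 144*l^4*u + 71*l^3*u^2 + 23*l^2*u^3 + 30*l^2 - 11*l*u^4 - l*u + u^5 - u^2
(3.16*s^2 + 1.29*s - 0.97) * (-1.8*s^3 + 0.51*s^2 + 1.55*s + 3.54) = -5.688*s^5 - 0.7104*s^4 + 7.3019*s^3 + 12.6912*s^2 + 3.0631*s - 3.4338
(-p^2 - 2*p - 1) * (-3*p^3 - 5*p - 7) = 3*p^5 + 6*p^4 + 8*p^3 + 17*p^2 + 19*p + 7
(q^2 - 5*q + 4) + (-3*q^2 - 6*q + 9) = -2*q^2 - 11*q + 13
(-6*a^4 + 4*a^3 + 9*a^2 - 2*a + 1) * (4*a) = -24*a^5 + 16*a^4 + 36*a^3 - 8*a^2 + 4*a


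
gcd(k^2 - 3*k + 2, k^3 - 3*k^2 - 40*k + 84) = k - 2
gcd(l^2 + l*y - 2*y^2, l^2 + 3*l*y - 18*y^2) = 1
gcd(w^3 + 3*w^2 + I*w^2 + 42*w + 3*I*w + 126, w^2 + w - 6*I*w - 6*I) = w - 6*I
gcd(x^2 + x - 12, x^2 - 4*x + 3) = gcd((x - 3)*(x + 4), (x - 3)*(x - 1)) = x - 3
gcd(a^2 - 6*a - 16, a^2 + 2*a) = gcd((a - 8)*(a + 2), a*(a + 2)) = a + 2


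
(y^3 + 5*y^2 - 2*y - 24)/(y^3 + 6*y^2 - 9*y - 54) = (y^2 + 2*y - 8)/(y^2 + 3*y - 18)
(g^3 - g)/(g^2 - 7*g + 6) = g*(g + 1)/(g - 6)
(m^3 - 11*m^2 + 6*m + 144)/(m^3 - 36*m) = (m^2 - 5*m - 24)/(m*(m + 6))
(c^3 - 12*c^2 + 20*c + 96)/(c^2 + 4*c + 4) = (c^2 - 14*c + 48)/(c + 2)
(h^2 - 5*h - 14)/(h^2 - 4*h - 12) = (h - 7)/(h - 6)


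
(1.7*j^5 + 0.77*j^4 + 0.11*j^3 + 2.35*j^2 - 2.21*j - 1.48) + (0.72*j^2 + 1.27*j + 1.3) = 1.7*j^5 + 0.77*j^4 + 0.11*j^3 + 3.07*j^2 - 0.94*j - 0.18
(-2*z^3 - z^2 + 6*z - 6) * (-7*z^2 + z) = 14*z^5 + 5*z^4 - 43*z^3 + 48*z^2 - 6*z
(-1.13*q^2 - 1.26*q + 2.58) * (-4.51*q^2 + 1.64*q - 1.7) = 5.0963*q^4 + 3.8294*q^3 - 11.7812*q^2 + 6.3732*q - 4.386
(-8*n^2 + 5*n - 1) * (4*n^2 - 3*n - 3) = -32*n^4 + 44*n^3 + 5*n^2 - 12*n + 3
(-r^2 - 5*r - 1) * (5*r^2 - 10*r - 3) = -5*r^4 - 15*r^3 + 48*r^2 + 25*r + 3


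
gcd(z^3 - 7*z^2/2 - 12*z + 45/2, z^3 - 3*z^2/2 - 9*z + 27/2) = z^2 + 3*z/2 - 9/2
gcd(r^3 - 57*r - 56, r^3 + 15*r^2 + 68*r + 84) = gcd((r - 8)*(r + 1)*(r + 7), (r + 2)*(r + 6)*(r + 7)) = r + 7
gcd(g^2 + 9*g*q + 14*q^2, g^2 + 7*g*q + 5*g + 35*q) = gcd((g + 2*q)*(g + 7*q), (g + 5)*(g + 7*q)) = g + 7*q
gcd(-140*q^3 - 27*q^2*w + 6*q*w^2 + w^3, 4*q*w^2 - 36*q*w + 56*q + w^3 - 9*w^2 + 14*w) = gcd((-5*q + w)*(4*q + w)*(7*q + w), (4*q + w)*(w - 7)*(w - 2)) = 4*q + w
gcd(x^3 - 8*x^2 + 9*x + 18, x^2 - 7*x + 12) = x - 3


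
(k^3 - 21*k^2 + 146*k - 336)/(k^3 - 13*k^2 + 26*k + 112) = (k - 6)/(k + 2)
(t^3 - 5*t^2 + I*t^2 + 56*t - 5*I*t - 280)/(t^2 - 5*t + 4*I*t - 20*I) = (t^2 + I*t + 56)/(t + 4*I)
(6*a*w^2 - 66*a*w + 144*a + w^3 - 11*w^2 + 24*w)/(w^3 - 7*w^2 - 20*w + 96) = (6*a + w)/(w + 4)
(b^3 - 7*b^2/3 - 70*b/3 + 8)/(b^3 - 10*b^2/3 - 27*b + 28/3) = (b - 6)/(b - 7)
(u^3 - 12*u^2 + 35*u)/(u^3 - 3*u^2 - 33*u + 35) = u*(u - 5)/(u^2 + 4*u - 5)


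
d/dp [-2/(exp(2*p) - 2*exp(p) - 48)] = 4*(exp(p) - 1)*exp(p)/(-exp(2*p) + 2*exp(p) + 48)^2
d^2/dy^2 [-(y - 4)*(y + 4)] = -2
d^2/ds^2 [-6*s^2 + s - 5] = -12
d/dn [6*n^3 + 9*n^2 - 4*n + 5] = 18*n^2 + 18*n - 4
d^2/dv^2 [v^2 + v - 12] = 2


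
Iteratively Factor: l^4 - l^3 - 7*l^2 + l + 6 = (l + 2)*(l^3 - 3*l^2 - l + 3) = (l + 1)*(l + 2)*(l^2 - 4*l + 3) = (l - 1)*(l + 1)*(l + 2)*(l - 3)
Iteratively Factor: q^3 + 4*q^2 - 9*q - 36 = (q + 3)*(q^2 + q - 12) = (q - 3)*(q + 3)*(q + 4)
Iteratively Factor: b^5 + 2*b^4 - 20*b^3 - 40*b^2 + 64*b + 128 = (b + 2)*(b^4 - 20*b^2 + 64) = (b + 2)^2*(b^3 - 2*b^2 - 16*b + 32) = (b - 4)*(b + 2)^2*(b^2 + 2*b - 8) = (b - 4)*(b + 2)^2*(b + 4)*(b - 2)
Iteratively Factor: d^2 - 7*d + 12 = (d - 4)*(d - 3)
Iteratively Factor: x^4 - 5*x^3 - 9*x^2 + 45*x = (x - 5)*(x^3 - 9*x) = x*(x - 5)*(x^2 - 9) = x*(x - 5)*(x - 3)*(x + 3)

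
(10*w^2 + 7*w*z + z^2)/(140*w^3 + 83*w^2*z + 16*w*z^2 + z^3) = (2*w + z)/(28*w^2 + 11*w*z + z^2)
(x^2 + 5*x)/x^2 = (x + 5)/x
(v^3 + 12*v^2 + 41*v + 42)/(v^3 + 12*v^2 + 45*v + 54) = (v^2 + 9*v + 14)/(v^2 + 9*v + 18)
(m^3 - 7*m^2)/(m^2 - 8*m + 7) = m^2/(m - 1)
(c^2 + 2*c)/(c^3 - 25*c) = (c + 2)/(c^2 - 25)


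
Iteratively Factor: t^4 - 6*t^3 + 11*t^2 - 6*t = (t)*(t^3 - 6*t^2 + 11*t - 6) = t*(t - 1)*(t^2 - 5*t + 6) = t*(t - 2)*(t - 1)*(t - 3)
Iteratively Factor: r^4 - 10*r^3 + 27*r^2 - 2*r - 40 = (r + 1)*(r^3 - 11*r^2 + 38*r - 40) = (r - 4)*(r + 1)*(r^2 - 7*r + 10) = (r - 4)*(r - 2)*(r + 1)*(r - 5)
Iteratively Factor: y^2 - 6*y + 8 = (y - 2)*(y - 4)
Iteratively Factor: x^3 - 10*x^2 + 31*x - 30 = (x - 2)*(x^2 - 8*x + 15) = (x - 5)*(x - 2)*(x - 3)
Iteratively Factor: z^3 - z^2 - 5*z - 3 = (z + 1)*(z^2 - 2*z - 3) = (z + 1)^2*(z - 3)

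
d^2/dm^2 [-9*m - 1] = 0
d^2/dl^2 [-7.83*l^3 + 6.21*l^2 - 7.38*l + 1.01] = 12.42 - 46.98*l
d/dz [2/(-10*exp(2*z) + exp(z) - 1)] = (40*exp(z) - 2)*exp(z)/(10*exp(2*z) - exp(z) + 1)^2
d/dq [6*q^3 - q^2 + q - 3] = 18*q^2 - 2*q + 1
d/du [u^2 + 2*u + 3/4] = 2*u + 2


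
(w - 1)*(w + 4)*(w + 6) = w^3 + 9*w^2 + 14*w - 24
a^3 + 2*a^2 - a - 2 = (a - 1)*(a + 1)*(a + 2)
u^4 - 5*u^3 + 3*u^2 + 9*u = u*(u - 3)^2*(u + 1)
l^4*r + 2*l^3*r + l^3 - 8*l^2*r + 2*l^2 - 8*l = l*(l - 2)*(l + 4)*(l*r + 1)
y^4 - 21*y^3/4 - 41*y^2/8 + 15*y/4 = y*(y - 6)*(y - 1/2)*(y + 5/4)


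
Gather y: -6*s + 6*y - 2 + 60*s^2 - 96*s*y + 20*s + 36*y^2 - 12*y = 60*s^2 + 14*s + 36*y^2 + y*(-96*s - 6) - 2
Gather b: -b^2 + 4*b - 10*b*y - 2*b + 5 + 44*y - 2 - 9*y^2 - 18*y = -b^2 + b*(2 - 10*y) - 9*y^2 + 26*y + 3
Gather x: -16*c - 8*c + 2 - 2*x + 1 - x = -24*c - 3*x + 3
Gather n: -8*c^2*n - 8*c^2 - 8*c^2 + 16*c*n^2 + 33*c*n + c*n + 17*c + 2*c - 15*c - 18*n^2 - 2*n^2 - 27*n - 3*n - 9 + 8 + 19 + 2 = -16*c^2 + 4*c + n^2*(16*c - 20) + n*(-8*c^2 + 34*c - 30) + 20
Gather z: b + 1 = b + 1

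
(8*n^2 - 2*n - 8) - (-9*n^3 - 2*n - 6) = 9*n^3 + 8*n^2 - 2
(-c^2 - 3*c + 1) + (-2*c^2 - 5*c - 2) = -3*c^2 - 8*c - 1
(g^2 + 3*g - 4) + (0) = g^2 + 3*g - 4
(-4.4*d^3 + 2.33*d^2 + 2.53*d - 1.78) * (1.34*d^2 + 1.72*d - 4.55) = -5.896*d^5 - 4.4458*d^4 + 27.4178*d^3 - 8.6351*d^2 - 14.5731*d + 8.099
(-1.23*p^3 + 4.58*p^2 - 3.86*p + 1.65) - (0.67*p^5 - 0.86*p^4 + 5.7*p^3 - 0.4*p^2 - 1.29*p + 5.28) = -0.67*p^5 + 0.86*p^4 - 6.93*p^3 + 4.98*p^2 - 2.57*p - 3.63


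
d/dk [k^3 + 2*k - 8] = 3*k^2 + 2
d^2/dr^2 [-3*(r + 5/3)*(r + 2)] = -6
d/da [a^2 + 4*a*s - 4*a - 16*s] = 2*a + 4*s - 4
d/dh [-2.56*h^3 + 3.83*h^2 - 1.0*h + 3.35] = -7.68*h^2 + 7.66*h - 1.0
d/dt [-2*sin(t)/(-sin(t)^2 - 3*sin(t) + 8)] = 2*(cos(t)^2 - 9)*cos(t)/(sin(t)^2 + 3*sin(t) - 8)^2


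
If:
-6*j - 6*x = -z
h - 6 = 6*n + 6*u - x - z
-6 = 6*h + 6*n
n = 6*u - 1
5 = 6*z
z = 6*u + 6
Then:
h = 31/6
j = 1523/36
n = -37/6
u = -31/36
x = -253/6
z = 5/6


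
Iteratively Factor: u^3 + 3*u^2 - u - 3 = (u + 1)*(u^2 + 2*u - 3) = (u + 1)*(u + 3)*(u - 1)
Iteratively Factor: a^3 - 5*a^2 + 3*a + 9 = (a - 3)*(a^2 - 2*a - 3) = (a - 3)*(a + 1)*(a - 3)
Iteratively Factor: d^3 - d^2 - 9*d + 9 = (d - 1)*(d^2 - 9) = (d - 1)*(d + 3)*(d - 3)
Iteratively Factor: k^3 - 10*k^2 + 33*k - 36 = (k - 4)*(k^2 - 6*k + 9) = (k - 4)*(k - 3)*(k - 3)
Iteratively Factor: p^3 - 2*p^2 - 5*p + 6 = (p - 1)*(p^2 - p - 6) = (p - 1)*(p + 2)*(p - 3)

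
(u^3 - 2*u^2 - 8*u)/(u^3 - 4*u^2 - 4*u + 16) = u/(u - 2)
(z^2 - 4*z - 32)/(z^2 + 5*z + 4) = (z - 8)/(z + 1)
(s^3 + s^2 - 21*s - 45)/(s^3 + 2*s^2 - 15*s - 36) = (s - 5)/(s - 4)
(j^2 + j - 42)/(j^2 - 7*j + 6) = (j + 7)/(j - 1)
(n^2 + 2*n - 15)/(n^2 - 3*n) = (n + 5)/n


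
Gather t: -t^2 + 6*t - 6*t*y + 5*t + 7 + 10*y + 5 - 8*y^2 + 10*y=-t^2 + t*(11 - 6*y) - 8*y^2 + 20*y + 12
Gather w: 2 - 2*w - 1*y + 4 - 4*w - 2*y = -6*w - 3*y + 6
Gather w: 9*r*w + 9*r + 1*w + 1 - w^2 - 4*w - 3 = 9*r - w^2 + w*(9*r - 3) - 2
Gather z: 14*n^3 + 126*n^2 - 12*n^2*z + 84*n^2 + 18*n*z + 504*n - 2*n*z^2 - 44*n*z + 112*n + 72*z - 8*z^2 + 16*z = 14*n^3 + 210*n^2 + 616*n + z^2*(-2*n - 8) + z*(-12*n^2 - 26*n + 88)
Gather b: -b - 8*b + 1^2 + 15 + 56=72 - 9*b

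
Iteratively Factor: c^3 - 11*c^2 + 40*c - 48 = (c - 4)*(c^2 - 7*c + 12) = (c - 4)*(c - 3)*(c - 4)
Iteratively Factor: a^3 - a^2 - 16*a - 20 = (a + 2)*(a^2 - 3*a - 10) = (a - 5)*(a + 2)*(a + 2)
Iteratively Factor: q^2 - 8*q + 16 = (q - 4)*(q - 4)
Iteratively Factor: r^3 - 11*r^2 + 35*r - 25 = (r - 5)*(r^2 - 6*r + 5) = (r - 5)*(r - 1)*(r - 5)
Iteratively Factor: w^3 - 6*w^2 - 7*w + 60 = (w + 3)*(w^2 - 9*w + 20) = (w - 4)*(w + 3)*(w - 5)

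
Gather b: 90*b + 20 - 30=90*b - 10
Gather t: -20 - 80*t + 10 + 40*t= -40*t - 10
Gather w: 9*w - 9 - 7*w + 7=2*w - 2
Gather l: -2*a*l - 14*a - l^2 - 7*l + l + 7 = -14*a - l^2 + l*(-2*a - 6) + 7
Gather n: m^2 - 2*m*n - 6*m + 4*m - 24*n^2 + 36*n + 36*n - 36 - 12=m^2 - 2*m - 24*n^2 + n*(72 - 2*m) - 48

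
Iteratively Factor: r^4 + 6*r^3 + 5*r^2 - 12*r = (r + 4)*(r^3 + 2*r^2 - 3*r) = r*(r + 4)*(r^2 + 2*r - 3) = r*(r + 3)*(r + 4)*(r - 1)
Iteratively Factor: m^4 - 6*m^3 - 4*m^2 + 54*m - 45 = (m + 3)*(m^3 - 9*m^2 + 23*m - 15) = (m - 3)*(m + 3)*(m^2 - 6*m + 5) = (m - 3)*(m - 1)*(m + 3)*(m - 5)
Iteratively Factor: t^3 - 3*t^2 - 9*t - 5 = (t + 1)*(t^2 - 4*t - 5) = (t - 5)*(t + 1)*(t + 1)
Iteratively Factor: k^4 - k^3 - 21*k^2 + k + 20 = (k - 1)*(k^3 - 21*k - 20) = (k - 1)*(k + 1)*(k^2 - k - 20) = (k - 5)*(k - 1)*(k + 1)*(k + 4)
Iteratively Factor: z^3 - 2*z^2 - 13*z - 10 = (z + 2)*(z^2 - 4*z - 5) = (z + 1)*(z + 2)*(z - 5)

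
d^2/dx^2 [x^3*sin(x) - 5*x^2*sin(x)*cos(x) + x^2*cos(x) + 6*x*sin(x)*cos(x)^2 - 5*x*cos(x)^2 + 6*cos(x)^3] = -x^3*sin(x) + 10*x^2*sin(2*x) + 5*x^2*cos(x) + x*sin(x)/2 - 27*x*sin(3*x)/2 - 10*x*cos(2*x) + 5*sin(2*x) + cos(x)/2 - 9*cos(3*x)/2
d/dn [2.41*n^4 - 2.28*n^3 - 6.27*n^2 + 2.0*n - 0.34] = 9.64*n^3 - 6.84*n^2 - 12.54*n + 2.0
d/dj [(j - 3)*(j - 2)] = 2*j - 5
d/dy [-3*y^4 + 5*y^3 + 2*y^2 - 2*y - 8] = -12*y^3 + 15*y^2 + 4*y - 2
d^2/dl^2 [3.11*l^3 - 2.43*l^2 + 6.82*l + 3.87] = 18.66*l - 4.86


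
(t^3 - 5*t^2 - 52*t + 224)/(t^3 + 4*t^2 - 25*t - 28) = (t - 8)/(t + 1)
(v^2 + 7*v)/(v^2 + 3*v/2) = 2*(v + 7)/(2*v + 3)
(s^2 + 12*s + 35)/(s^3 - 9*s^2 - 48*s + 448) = (s + 5)/(s^2 - 16*s + 64)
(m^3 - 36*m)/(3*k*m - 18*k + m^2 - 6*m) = m*(m + 6)/(3*k + m)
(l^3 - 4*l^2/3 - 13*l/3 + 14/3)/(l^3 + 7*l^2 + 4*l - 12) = (l - 7/3)/(l + 6)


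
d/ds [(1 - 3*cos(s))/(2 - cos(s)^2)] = (3*cos(s)^2 - 2*cos(s) + 6)*sin(s)/(sin(s)^2 + 1)^2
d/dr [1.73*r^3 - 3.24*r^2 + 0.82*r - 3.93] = 5.19*r^2 - 6.48*r + 0.82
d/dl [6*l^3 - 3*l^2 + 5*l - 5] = 18*l^2 - 6*l + 5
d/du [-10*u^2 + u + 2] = 1 - 20*u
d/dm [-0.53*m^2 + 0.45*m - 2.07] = 0.45 - 1.06*m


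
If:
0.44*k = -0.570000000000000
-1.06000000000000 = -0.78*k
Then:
No Solution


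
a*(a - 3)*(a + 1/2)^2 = a^4 - 2*a^3 - 11*a^2/4 - 3*a/4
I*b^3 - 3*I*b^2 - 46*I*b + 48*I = (b - 8)*(b + 6)*(I*b - I)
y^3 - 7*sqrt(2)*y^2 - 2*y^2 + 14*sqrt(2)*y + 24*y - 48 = (y - 2)*(y - 4*sqrt(2))*(y - 3*sqrt(2))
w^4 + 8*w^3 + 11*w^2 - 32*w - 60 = (w - 2)*(w + 2)*(w + 3)*(w + 5)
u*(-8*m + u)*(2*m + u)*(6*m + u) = -96*m^3*u - 52*m^2*u^2 + u^4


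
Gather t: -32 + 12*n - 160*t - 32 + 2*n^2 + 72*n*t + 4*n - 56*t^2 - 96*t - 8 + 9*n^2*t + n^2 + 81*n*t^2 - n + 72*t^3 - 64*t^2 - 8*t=3*n^2 + 15*n + 72*t^3 + t^2*(81*n - 120) + t*(9*n^2 + 72*n - 264) - 72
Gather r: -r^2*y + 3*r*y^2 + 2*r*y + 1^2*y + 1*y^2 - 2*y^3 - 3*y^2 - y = -r^2*y + r*(3*y^2 + 2*y) - 2*y^3 - 2*y^2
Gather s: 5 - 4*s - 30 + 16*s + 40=12*s + 15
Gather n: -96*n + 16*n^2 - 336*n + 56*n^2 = 72*n^2 - 432*n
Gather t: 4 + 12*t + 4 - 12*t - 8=0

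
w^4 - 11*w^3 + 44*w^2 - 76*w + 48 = (w - 4)*(w - 3)*(w - 2)^2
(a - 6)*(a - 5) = a^2 - 11*a + 30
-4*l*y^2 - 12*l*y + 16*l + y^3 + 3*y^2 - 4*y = (-4*l + y)*(y - 1)*(y + 4)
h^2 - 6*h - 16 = (h - 8)*(h + 2)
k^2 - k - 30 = (k - 6)*(k + 5)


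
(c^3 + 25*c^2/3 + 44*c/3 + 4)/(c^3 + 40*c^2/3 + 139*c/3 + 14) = (c + 2)/(c + 7)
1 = 1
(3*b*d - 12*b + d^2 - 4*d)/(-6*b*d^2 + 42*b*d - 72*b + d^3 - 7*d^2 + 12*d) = (-3*b - d)/(6*b*d - 18*b - d^2 + 3*d)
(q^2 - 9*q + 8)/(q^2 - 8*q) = (q - 1)/q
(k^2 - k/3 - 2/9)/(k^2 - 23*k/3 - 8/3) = (k - 2/3)/(k - 8)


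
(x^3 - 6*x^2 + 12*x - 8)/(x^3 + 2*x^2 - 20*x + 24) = (x - 2)/(x + 6)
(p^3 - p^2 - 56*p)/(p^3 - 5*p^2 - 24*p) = (p + 7)/(p + 3)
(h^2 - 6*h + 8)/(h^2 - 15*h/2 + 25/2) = 2*(h^2 - 6*h + 8)/(2*h^2 - 15*h + 25)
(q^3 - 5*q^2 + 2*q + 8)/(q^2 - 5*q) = (q^3 - 5*q^2 + 2*q + 8)/(q*(q - 5))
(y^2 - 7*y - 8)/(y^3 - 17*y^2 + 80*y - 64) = (y + 1)/(y^2 - 9*y + 8)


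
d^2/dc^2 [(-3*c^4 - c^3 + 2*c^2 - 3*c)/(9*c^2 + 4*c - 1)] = 2*(-243*c^6 - 324*c^5 - 63*c^4 - 244*c^3 + 48*c^2 - 84*c - 10)/(729*c^6 + 972*c^5 + 189*c^4 - 152*c^3 - 21*c^2 + 12*c - 1)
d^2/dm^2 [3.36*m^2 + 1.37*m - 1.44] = 6.72000000000000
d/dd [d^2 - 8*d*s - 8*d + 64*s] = 2*d - 8*s - 8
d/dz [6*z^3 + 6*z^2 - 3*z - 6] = 18*z^2 + 12*z - 3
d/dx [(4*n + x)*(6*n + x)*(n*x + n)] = n*(24*n^2 + 20*n*x + 10*n + 3*x^2 + 2*x)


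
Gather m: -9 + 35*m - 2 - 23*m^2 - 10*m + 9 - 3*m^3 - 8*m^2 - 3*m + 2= -3*m^3 - 31*m^2 + 22*m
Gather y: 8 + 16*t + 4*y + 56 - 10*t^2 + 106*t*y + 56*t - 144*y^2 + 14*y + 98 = -10*t^2 + 72*t - 144*y^2 + y*(106*t + 18) + 162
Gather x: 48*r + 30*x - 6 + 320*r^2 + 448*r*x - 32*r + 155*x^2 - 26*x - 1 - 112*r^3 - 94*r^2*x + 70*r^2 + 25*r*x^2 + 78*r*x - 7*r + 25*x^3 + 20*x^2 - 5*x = -112*r^3 + 390*r^2 + 9*r + 25*x^3 + x^2*(25*r + 175) + x*(-94*r^2 + 526*r - 1) - 7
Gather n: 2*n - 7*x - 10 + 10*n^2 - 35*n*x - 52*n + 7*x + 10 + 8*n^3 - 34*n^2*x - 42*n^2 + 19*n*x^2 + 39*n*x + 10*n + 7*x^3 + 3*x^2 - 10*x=8*n^3 + n^2*(-34*x - 32) + n*(19*x^2 + 4*x - 40) + 7*x^3 + 3*x^2 - 10*x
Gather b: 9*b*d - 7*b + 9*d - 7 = b*(9*d - 7) + 9*d - 7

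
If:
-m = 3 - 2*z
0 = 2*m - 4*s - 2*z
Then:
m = 2*z - 3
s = z/2 - 3/2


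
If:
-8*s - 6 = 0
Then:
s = -3/4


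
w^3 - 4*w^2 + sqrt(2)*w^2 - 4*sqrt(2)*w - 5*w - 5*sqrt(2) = (w - 5)*(w + 1)*(w + sqrt(2))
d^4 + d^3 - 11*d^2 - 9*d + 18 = (d - 3)*(d - 1)*(d + 2)*(d + 3)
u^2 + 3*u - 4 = (u - 1)*(u + 4)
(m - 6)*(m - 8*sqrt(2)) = m^2 - 8*sqrt(2)*m - 6*m + 48*sqrt(2)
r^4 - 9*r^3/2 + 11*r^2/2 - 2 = (r - 2)^2*(r - 1)*(r + 1/2)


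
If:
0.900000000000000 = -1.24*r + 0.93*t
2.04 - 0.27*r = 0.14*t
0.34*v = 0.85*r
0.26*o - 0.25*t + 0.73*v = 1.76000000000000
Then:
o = -16.23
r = 4.17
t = 6.53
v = 10.43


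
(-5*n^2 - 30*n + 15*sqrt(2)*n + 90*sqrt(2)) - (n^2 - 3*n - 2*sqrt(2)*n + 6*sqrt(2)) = -6*n^2 - 27*n + 17*sqrt(2)*n + 84*sqrt(2)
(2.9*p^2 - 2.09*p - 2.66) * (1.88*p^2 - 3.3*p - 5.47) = 5.452*p^4 - 13.4992*p^3 - 13.9668*p^2 + 20.2103*p + 14.5502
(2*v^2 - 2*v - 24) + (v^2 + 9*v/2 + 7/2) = 3*v^2 + 5*v/2 - 41/2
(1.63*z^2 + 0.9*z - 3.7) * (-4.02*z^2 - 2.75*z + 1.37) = -6.5526*z^4 - 8.1005*z^3 + 14.6321*z^2 + 11.408*z - 5.069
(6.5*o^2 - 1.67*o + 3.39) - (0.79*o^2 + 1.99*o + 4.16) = 5.71*o^2 - 3.66*o - 0.77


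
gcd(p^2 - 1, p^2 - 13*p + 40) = 1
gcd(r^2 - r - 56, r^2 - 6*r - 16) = r - 8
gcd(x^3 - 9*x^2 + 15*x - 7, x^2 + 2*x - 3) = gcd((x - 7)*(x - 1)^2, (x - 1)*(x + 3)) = x - 1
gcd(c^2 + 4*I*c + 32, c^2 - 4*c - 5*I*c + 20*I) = 1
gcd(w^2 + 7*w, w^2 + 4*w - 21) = w + 7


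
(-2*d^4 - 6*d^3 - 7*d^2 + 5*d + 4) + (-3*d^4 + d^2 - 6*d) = -5*d^4 - 6*d^3 - 6*d^2 - d + 4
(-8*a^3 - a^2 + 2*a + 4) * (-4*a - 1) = 32*a^4 + 12*a^3 - 7*a^2 - 18*a - 4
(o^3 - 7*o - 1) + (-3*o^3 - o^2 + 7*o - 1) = -2*o^3 - o^2 - 2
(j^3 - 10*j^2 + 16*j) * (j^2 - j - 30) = j^5 - 11*j^4 - 4*j^3 + 284*j^2 - 480*j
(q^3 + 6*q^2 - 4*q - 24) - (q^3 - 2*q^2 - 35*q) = 8*q^2 + 31*q - 24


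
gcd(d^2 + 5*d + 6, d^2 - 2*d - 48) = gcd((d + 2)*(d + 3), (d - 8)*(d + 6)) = 1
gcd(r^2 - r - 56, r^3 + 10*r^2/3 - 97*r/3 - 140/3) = r + 7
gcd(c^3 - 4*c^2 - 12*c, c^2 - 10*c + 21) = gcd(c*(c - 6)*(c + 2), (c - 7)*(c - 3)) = 1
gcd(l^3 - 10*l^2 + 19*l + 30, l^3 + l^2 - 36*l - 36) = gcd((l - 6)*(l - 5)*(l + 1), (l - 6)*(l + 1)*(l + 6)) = l^2 - 5*l - 6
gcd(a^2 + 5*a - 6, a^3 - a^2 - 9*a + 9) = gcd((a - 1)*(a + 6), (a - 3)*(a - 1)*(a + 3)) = a - 1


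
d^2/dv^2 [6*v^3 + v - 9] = 36*v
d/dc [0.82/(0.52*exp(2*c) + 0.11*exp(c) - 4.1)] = (-0.8528*exp(c) - 0.0902)*exp(c)/(0.52*exp(2*c) + 0.11*exp(c) - 4.1)^2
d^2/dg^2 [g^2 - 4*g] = 2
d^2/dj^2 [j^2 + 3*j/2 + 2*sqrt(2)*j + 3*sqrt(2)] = 2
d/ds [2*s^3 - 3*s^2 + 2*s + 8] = 6*s^2 - 6*s + 2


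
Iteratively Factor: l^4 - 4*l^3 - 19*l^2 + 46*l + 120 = (l - 5)*(l^3 + l^2 - 14*l - 24) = (l - 5)*(l - 4)*(l^2 + 5*l + 6) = (l - 5)*(l - 4)*(l + 2)*(l + 3)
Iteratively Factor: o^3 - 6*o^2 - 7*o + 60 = (o - 5)*(o^2 - o - 12) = (o - 5)*(o - 4)*(o + 3)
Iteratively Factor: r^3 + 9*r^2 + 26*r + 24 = (r + 2)*(r^2 + 7*r + 12) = (r + 2)*(r + 3)*(r + 4)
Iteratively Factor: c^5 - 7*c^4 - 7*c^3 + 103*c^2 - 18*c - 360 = (c - 3)*(c^4 - 4*c^3 - 19*c^2 + 46*c + 120) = (c - 5)*(c - 3)*(c^3 + c^2 - 14*c - 24) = (c - 5)*(c - 3)*(c + 2)*(c^2 - c - 12) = (c - 5)*(c - 4)*(c - 3)*(c + 2)*(c + 3)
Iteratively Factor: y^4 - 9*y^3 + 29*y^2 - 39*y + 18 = (y - 3)*(y^3 - 6*y^2 + 11*y - 6) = (y - 3)^2*(y^2 - 3*y + 2) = (y - 3)^2*(y - 2)*(y - 1)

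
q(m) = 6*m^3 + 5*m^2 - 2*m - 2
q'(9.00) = 1546.00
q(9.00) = 4759.00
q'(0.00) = -2.00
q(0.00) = -2.00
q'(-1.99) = 49.38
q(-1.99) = -25.50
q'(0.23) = 1.25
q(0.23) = -2.12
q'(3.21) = 215.57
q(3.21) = 241.56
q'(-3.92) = 235.40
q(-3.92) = -278.75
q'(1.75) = 70.62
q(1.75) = 41.97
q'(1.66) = 64.20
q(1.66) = 35.90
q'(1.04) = 27.87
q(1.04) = 8.08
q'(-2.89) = 119.44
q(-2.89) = -99.28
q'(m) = 18*m^2 + 10*m - 2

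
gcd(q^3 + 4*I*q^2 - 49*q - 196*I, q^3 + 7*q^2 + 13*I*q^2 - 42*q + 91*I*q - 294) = q + 7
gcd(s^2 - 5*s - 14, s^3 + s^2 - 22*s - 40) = s + 2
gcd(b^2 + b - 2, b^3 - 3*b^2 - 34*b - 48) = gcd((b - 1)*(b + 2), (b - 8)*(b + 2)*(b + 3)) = b + 2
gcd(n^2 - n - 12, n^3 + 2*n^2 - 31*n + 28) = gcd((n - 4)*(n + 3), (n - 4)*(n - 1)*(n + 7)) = n - 4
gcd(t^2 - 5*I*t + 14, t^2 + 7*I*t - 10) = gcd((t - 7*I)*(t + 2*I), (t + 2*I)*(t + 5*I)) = t + 2*I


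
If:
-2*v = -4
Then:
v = 2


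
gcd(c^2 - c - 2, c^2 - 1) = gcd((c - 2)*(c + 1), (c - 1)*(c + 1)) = c + 1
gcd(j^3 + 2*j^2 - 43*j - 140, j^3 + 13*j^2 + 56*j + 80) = j^2 + 9*j + 20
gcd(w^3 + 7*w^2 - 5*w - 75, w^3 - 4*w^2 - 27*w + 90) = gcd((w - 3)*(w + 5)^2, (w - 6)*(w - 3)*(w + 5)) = w^2 + 2*w - 15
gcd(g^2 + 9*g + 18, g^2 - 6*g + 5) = 1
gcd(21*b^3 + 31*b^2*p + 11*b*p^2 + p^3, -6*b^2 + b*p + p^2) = 3*b + p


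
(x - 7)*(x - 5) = x^2 - 12*x + 35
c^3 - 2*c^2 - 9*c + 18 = (c - 3)*(c - 2)*(c + 3)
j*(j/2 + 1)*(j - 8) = j^3/2 - 3*j^2 - 8*j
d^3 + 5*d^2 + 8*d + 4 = (d + 1)*(d + 2)^2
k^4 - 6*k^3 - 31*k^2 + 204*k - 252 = (k - 7)*(k - 3)*(k - 2)*(k + 6)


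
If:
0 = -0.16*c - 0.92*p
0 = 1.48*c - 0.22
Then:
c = 0.15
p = -0.03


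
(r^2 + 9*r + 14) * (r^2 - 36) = r^4 + 9*r^3 - 22*r^2 - 324*r - 504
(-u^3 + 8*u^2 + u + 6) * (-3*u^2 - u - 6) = 3*u^5 - 23*u^4 - 5*u^3 - 67*u^2 - 12*u - 36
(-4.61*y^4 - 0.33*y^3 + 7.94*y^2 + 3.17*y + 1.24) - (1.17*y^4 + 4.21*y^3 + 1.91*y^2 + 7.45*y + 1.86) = -5.78*y^4 - 4.54*y^3 + 6.03*y^2 - 4.28*y - 0.62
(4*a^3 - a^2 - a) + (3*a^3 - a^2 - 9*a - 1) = 7*a^3 - 2*a^2 - 10*a - 1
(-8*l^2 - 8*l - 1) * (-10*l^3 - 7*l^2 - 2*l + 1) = 80*l^5 + 136*l^4 + 82*l^3 + 15*l^2 - 6*l - 1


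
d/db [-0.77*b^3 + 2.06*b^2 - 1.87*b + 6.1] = -2.31*b^2 + 4.12*b - 1.87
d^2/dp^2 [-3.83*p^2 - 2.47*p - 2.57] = -7.66000000000000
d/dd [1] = 0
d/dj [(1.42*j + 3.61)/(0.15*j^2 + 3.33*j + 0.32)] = (0.213*j^2 + 4.7286*j - (0.3*j + 3.33)*(1.42*j + 3.61) + 0.4544)/(0.15*j^2 + 3.33*j + 0.32)^2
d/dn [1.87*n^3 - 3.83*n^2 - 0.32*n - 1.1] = 5.61*n^2 - 7.66*n - 0.32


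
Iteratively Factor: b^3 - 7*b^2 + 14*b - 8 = (b - 1)*(b^2 - 6*b + 8) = (b - 2)*(b - 1)*(b - 4)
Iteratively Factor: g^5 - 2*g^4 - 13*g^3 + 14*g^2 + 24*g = (g + 3)*(g^4 - 5*g^3 + 2*g^2 + 8*g) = (g + 1)*(g + 3)*(g^3 - 6*g^2 + 8*g) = g*(g + 1)*(g + 3)*(g^2 - 6*g + 8) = g*(g - 4)*(g + 1)*(g + 3)*(g - 2)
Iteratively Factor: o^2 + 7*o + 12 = (o + 4)*(o + 3)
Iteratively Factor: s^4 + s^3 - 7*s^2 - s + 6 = (s - 1)*(s^3 + 2*s^2 - 5*s - 6) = (s - 2)*(s - 1)*(s^2 + 4*s + 3) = (s - 2)*(s - 1)*(s + 1)*(s + 3)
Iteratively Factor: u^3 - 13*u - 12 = (u + 1)*(u^2 - u - 12) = (u + 1)*(u + 3)*(u - 4)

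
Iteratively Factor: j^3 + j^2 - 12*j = (j + 4)*(j^2 - 3*j) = j*(j + 4)*(j - 3)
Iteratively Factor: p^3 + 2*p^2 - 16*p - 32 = (p + 2)*(p^2 - 16) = (p - 4)*(p + 2)*(p + 4)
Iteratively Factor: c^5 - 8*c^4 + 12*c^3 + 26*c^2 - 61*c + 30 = (c - 1)*(c^4 - 7*c^3 + 5*c^2 + 31*c - 30) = (c - 5)*(c - 1)*(c^3 - 2*c^2 - 5*c + 6) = (c - 5)*(c - 1)^2*(c^2 - c - 6) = (c - 5)*(c - 3)*(c - 1)^2*(c + 2)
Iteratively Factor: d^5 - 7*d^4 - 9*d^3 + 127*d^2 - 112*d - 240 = (d - 4)*(d^4 - 3*d^3 - 21*d^2 + 43*d + 60) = (d - 4)*(d + 1)*(d^3 - 4*d^2 - 17*d + 60) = (d - 4)*(d - 3)*(d + 1)*(d^2 - d - 20) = (d - 5)*(d - 4)*(d - 3)*(d + 1)*(d + 4)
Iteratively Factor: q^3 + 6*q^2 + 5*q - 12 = (q + 3)*(q^2 + 3*q - 4) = (q - 1)*(q + 3)*(q + 4)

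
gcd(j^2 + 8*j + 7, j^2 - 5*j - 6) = j + 1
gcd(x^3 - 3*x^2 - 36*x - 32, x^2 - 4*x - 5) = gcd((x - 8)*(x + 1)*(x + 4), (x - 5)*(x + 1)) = x + 1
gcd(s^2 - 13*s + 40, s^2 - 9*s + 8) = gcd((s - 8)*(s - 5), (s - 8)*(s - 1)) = s - 8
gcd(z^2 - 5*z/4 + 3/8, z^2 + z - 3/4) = z - 1/2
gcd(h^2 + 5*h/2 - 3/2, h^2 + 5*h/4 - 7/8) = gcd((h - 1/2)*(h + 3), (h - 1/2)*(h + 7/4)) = h - 1/2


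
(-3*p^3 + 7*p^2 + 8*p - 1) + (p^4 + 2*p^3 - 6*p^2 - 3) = p^4 - p^3 + p^2 + 8*p - 4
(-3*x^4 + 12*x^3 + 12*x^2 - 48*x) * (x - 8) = -3*x^5 + 36*x^4 - 84*x^3 - 144*x^2 + 384*x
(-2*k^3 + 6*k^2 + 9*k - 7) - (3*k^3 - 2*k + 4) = -5*k^3 + 6*k^2 + 11*k - 11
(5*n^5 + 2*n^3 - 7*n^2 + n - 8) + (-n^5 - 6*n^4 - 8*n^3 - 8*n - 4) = 4*n^5 - 6*n^4 - 6*n^3 - 7*n^2 - 7*n - 12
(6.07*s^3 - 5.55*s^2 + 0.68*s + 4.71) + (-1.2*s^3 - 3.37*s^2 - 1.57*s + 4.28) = 4.87*s^3 - 8.92*s^2 - 0.89*s + 8.99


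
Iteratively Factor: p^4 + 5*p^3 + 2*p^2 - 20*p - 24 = (p + 2)*(p^3 + 3*p^2 - 4*p - 12) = (p + 2)^2*(p^2 + p - 6) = (p + 2)^2*(p + 3)*(p - 2)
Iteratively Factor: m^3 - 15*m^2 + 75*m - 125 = (m - 5)*(m^2 - 10*m + 25) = (m - 5)^2*(m - 5)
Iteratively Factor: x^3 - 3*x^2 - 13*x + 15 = (x - 5)*(x^2 + 2*x - 3) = (x - 5)*(x + 3)*(x - 1)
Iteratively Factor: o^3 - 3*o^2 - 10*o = (o)*(o^2 - 3*o - 10) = o*(o + 2)*(o - 5)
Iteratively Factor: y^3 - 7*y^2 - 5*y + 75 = (y + 3)*(y^2 - 10*y + 25) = (y - 5)*(y + 3)*(y - 5)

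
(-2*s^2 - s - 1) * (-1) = 2*s^2 + s + 1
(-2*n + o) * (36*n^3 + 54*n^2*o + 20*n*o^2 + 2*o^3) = -72*n^4 - 72*n^3*o + 14*n^2*o^2 + 16*n*o^3 + 2*o^4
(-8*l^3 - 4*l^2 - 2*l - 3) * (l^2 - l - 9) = -8*l^5 + 4*l^4 + 74*l^3 + 35*l^2 + 21*l + 27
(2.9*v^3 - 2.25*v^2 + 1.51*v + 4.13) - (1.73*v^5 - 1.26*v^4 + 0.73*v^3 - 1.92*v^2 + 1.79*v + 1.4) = -1.73*v^5 + 1.26*v^4 + 2.17*v^3 - 0.33*v^2 - 0.28*v + 2.73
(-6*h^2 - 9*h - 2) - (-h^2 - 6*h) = -5*h^2 - 3*h - 2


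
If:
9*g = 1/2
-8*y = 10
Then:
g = 1/18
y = -5/4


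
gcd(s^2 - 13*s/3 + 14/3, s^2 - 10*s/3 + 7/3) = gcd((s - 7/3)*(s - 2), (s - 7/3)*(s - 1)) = s - 7/3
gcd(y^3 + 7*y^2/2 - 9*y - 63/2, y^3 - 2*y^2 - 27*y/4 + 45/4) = y - 3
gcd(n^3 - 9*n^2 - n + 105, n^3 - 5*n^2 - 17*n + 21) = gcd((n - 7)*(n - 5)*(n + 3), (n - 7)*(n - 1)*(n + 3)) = n^2 - 4*n - 21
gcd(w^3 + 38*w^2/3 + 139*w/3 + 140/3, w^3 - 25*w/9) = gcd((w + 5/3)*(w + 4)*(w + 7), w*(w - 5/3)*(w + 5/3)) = w + 5/3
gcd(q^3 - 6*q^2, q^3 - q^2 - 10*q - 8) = 1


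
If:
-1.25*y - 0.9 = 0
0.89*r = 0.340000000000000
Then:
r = 0.38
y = -0.72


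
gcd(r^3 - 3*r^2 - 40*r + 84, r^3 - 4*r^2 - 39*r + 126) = r^2 - r - 42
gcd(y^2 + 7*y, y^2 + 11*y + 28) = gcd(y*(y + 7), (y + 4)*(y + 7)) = y + 7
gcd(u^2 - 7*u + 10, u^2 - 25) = u - 5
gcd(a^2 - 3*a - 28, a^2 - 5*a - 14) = a - 7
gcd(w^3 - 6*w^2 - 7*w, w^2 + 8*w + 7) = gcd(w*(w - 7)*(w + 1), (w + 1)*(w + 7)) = w + 1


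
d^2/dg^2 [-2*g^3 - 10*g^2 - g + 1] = -12*g - 20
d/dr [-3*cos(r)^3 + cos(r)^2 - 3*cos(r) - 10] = (9*cos(r)^2 - 2*cos(r) + 3)*sin(r)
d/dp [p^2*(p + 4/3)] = p*(9*p + 8)/3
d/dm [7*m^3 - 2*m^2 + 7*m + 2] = 21*m^2 - 4*m + 7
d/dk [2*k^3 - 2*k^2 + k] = 6*k^2 - 4*k + 1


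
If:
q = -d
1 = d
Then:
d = 1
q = -1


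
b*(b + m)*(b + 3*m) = b^3 + 4*b^2*m + 3*b*m^2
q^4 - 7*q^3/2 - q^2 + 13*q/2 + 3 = (q - 3)*(q - 2)*(q + 1/2)*(q + 1)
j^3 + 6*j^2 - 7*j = j*(j - 1)*(j + 7)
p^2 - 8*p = p*(p - 8)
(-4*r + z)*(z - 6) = -4*r*z + 24*r + z^2 - 6*z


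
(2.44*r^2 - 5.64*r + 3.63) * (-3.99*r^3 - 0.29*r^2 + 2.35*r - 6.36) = -9.7356*r^5 + 21.796*r^4 - 7.1141*r^3 - 29.8251*r^2 + 44.4009*r - 23.0868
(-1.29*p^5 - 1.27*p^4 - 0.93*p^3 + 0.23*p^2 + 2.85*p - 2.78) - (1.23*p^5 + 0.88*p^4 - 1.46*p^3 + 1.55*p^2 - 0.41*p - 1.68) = -2.52*p^5 - 2.15*p^4 + 0.53*p^3 - 1.32*p^2 + 3.26*p - 1.1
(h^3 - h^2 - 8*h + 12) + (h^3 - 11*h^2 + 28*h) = 2*h^3 - 12*h^2 + 20*h + 12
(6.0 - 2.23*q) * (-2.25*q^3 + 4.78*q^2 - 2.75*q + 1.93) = 5.0175*q^4 - 24.1594*q^3 + 34.8125*q^2 - 20.8039*q + 11.58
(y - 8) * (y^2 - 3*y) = y^3 - 11*y^2 + 24*y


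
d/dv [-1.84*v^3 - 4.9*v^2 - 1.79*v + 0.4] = -5.52*v^2 - 9.8*v - 1.79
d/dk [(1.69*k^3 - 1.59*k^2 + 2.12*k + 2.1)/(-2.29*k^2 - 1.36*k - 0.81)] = (-3.8701*k^4 - 4.5968*k^3 + 2.9105*k^2 + 12.1938*k + 1.1388)/(5.2441*k^4 + 6.2288*k^3 + 5.5594*k^2 + 2.2032*k + 0.6561)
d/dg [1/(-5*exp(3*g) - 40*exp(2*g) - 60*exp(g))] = (3*exp(2*g) + 16*exp(g) + 12)*exp(-g)/(5*(exp(2*g) + 8*exp(g) + 12)^2)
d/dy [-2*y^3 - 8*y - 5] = -6*y^2 - 8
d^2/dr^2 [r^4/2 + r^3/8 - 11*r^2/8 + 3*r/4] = 6*r^2 + 3*r/4 - 11/4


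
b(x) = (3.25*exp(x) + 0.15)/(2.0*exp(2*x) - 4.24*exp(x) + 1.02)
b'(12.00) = 0.00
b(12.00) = 0.00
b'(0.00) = -2.12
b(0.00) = -2.79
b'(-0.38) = 0.38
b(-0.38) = -2.51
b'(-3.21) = 0.22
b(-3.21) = 0.33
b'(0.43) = -31.84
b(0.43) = -6.67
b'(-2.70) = 0.47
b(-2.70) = 0.50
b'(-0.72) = 3.17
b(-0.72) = -3.04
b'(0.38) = -19.39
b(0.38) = -5.43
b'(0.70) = -135.66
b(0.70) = 11.31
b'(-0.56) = 1.51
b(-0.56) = -2.68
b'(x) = (3.25*exp(x) + 0.15)*(-4.0*exp(2*x) + 4.24*exp(x))/(2.0*exp(2*x) - 4.24*exp(x) + 1.02)^2 + 3.25*exp(x)/(2.0*exp(2*x) - 4.24*exp(x) + 1.02)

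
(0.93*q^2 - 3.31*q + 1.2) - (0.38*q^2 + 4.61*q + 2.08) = 0.55*q^2 - 7.92*q - 0.88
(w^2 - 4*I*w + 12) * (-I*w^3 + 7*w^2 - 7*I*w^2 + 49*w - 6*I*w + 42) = -I*w^5 + 3*w^4 - 7*I*w^4 + 21*w^3 - 46*I*w^3 + 102*w^2 - 280*I*w^2 + 588*w - 240*I*w + 504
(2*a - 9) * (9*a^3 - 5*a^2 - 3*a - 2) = 18*a^4 - 91*a^3 + 39*a^2 + 23*a + 18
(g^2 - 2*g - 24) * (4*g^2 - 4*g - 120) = 4*g^4 - 12*g^3 - 208*g^2 + 336*g + 2880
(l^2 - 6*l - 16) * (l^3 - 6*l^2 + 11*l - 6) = l^5 - 12*l^4 + 31*l^3 + 24*l^2 - 140*l + 96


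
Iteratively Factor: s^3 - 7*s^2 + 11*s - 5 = (s - 5)*(s^2 - 2*s + 1) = (s - 5)*(s - 1)*(s - 1)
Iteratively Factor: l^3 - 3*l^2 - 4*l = (l)*(l^2 - 3*l - 4) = l*(l - 4)*(l + 1)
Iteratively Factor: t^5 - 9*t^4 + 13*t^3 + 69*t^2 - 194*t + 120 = (t - 2)*(t^4 - 7*t^3 - t^2 + 67*t - 60) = (t - 5)*(t - 2)*(t^3 - 2*t^2 - 11*t + 12) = (t - 5)*(t - 2)*(t - 1)*(t^2 - t - 12) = (t - 5)*(t - 2)*(t - 1)*(t + 3)*(t - 4)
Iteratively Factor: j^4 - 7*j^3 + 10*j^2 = (j)*(j^3 - 7*j^2 + 10*j) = j^2*(j^2 - 7*j + 10) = j^2*(j - 5)*(j - 2)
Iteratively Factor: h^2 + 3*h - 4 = (h + 4)*(h - 1)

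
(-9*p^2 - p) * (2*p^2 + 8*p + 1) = -18*p^4 - 74*p^3 - 17*p^2 - p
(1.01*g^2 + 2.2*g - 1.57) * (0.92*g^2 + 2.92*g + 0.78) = 0.9292*g^4 + 4.9732*g^3 + 5.7674*g^2 - 2.8684*g - 1.2246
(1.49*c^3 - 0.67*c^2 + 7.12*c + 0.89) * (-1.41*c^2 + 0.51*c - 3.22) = -2.1009*c^5 + 1.7046*c^4 - 15.1787*c^3 + 4.5337*c^2 - 22.4725*c - 2.8658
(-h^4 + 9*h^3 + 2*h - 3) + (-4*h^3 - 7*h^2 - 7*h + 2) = -h^4 + 5*h^3 - 7*h^2 - 5*h - 1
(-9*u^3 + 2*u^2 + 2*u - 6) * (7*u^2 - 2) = -63*u^5 + 14*u^4 + 32*u^3 - 46*u^2 - 4*u + 12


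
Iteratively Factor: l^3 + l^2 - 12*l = (l)*(l^2 + l - 12) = l*(l - 3)*(l + 4)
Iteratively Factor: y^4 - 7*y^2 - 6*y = (y)*(y^3 - 7*y - 6) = y*(y - 3)*(y^2 + 3*y + 2) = y*(y - 3)*(y + 2)*(y + 1)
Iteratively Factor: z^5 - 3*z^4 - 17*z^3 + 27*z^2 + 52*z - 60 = (z + 2)*(z^4 - 5*z^3 - 7*z^2 + 41*z - 30) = (z - 5)*(z + 2)*(z^3 - 7*z + 6) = (z - 5)*(z + 2)*(z + 3)*(z^2 - 3*z + 2) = (z - 5)*(z - 1)*(z + 2)*(z + 3)*(z - 2)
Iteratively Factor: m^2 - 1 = (m - 1)*(m + 1)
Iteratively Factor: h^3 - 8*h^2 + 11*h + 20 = (h + 1)*(h^2 - 9*h + 20) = (h - 4)*(h + 1)*(h - 5)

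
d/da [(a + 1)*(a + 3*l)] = 2*a + 3*l + 1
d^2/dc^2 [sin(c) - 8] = -sin(c)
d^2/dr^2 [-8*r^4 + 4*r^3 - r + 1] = 24*r*(1 - 4*r)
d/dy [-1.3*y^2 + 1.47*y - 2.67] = 1.47 - 2.6*y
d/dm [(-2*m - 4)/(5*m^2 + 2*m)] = 2*(5*m^2 + 20*m + 4)/(m^2*(25*m^2 + 20*m + 4))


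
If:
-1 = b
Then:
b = -1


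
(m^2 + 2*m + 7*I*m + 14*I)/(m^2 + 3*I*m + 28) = (m + 2)/(m - 4*I)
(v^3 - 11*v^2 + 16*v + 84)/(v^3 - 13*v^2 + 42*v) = (v + 2)/v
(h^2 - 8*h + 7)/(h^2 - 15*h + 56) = (h - 1)/(h - 8)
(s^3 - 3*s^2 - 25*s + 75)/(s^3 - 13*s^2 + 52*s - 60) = (s^2 + 2*s - 15)/(s^2 - 8*s + 12)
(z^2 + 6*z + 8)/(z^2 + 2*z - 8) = (z + 2)/(z - 2)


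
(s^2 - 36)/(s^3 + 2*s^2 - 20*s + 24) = (s - 6)/(s^2 - 4*s + 4)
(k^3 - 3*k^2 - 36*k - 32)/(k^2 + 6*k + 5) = (k^2 - 4*k - 32)/(k + 5)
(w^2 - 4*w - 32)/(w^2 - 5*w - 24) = (w + 4)/(w + 3)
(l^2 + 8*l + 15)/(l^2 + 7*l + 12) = (l + 5)/(l + 4)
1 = 1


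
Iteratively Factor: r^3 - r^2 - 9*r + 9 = (r - 1)*(r^2 - 9) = (r - 1)*(r + 3)*(r - 3)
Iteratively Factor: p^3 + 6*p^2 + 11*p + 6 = (p + 1)*(p^2 + 5*p + 6) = (p + 1)*(p + 3)*(p + 2)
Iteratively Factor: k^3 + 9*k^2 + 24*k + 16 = (k + 4)*(k^2 + 5*k + 4) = (k + 1)*(k + 4)*(k + 4)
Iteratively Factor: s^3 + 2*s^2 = (s)*(s^2 + 2*s) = s^2*(s + 2)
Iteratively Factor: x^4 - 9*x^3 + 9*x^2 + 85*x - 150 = (x - 5)*(x^3 - 4*x^2 - 11*x + 30) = (x - 5)^2*(x^2 + x - 6) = (x - 5)^2*(x + 3)*(x - 2)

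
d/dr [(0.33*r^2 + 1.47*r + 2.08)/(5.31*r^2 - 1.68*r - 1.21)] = (-8.3601*r^2 - 22.8882*r + 1.7157)/(28.1961*r^4 - 17.8416*r^3 - 10.0278*r^2 + 4.0656*r + 1.4641)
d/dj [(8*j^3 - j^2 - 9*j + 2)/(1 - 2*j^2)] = (-16*j^4 + 6*j^2 + 6*j - 9)/(4*j^4 - 4*j^2 + 1)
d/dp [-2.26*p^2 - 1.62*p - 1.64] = -4.52*p - 1.62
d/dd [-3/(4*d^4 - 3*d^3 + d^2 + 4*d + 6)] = 3*(16*d^3 - 9*d^2 + 2*d + 4)/(4*d^4 - 3*d^3 + d^2 + 4*d + 6)^2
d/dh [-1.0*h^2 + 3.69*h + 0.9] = 3.69 - 2.0*h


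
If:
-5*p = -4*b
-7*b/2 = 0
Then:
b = 0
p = 0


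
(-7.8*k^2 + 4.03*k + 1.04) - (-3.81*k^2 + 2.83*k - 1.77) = -3.99*k^2 + 1.2*k + 2.81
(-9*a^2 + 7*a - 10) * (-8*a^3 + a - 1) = 72*a^5 - 56*a^4 + 71*a^3 + 16*a^2 - 17*a + 10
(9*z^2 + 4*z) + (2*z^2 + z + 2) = 11*z^2 + 5*z + 2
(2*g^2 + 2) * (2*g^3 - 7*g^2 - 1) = 4*g^5 - 14*g^4 + 4*g^3 - 16*g^2 - 2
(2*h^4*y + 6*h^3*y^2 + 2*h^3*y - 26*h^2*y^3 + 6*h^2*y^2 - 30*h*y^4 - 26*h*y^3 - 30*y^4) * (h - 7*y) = 2*h^5*y - 8*h^4*y^2 + 2*h^4*y - 68*h^3*y^3 - 8*h^3*y^2 + 152*h^2*y^4 - 68*h^2*y^3 + 210*h*y^5 + 152*h*y^4 + 210*y^5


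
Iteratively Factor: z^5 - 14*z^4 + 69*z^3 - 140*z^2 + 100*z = (z - 2)*(z^4 - 12*z^3 + 45*z^2 - 50*z) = (z - 5)*(z - 2)*(z^3 - 7*z^2 + 10*z) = z*(z - 5)*(z - 2)*(z^2 - 7*z + 10) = z*(z - 5)*(z - 2)^2*(z - 5)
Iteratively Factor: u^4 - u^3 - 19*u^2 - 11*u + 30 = (u - 1)*(u^3 - 19*u - 30) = (u - 1)*(u + 2)*(u^2 - 2*u - 15) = (u - 5)*(u - 1)*(u + 2)*(u + 3)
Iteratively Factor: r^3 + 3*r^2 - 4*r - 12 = (r + 3)*(r^2 - 4) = (r - 2)*(r + 3)*(r + 2)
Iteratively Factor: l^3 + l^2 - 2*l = (l - 1)*(l^2 + 2*l) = l*(l - 1)*(l + 2)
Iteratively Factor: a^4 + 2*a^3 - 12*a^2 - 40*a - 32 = (a + 2)*(a^3 - 12*a - 16) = (a - 4)*(a + 2)*(a^2 + 4*a + 4) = (a - 4)*(a + 2)^2*(a + 2)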